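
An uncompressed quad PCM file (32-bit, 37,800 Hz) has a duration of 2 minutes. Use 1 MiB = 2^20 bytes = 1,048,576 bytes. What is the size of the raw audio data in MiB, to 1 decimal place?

Duration = 2 minutes = 120 s.
Bytes = 37,800 samples/s × 120 s × 4 bytes/sample × 4 ch = 72,576,000 bytes.
72,576,000 / 1,048,576 = 69.2 MiB.

69.2 MiB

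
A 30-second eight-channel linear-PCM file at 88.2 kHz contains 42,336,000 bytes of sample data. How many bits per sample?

Bytes per sample = 42,336,000 / (88,200 × 30 × 8) = 42,336,000 / 21,168,000 = 2.
Bit depth = 2 × 8 = 16 bits.

16 bits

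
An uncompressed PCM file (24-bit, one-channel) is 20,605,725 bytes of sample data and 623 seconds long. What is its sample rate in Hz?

11,025 Hz

Bytes = sample_rate × seconds × bytes_per_sample × channels.
sample_rate = 20,605,725 / (623 × 3 × 1) = 20,605,725 / 1,869 = 11,025 Hz.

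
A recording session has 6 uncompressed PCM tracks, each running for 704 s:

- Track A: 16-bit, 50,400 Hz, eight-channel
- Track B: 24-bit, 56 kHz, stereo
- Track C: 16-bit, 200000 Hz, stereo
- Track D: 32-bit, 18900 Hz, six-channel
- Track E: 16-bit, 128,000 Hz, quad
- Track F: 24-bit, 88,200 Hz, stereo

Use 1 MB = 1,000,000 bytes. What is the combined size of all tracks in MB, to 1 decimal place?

2780.2 MB

Track A: 50,400 × 704 × 2 × 8 = 567,705,600 bytes.
Track B: 56,000 × 704 × 3 × 2 = 236,544,000 bytes.
Track C: 200,000 × 704 × 2 × 2 = 563,200,000 bytes.
Track D: 18,900 × 704 × 4 × 6 = 319,334,400 bytes.
Track E: 128,000 × 704 × 2 × 4 = 720,896,000 bytes.
Track F: 88,200 × 704 × 3 × 2 = 372,556,800 bytes.
Total = 2,780,236,800 bytes = 2780.2 MB.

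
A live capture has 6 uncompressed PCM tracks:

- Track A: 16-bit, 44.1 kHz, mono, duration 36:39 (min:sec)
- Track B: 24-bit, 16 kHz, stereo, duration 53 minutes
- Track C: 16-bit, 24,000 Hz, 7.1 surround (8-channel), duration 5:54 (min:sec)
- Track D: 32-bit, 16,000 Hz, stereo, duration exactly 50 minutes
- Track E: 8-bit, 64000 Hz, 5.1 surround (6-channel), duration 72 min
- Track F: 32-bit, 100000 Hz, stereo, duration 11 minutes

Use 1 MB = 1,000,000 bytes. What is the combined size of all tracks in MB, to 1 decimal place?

3206.0 MB

Track A: 36:39 (min:sec) = 2,199 s; 44,100 × 2,199 × 2 × 1 = 193,951,800 bytes.
Track B: 53 minutes = 3,180 s; 16,000 × 3,180 × 3 × 2 = 305,280,000 bytes.
Track C: 5:54 (min:sec) = 354 s; 24,000 × 354 × 2 × 8 = 135,936,000 bytes.
Track D: exactly 50 minutes = 3,000 s; 16,000 × 3,000 × 4 × 2 = 384,000,000 bytes.
Track E: 72 min = 4,320 s; 64,000 × 4,320 × 1 × 6 = 1,658,880,000 bytes.
Track F: 11 minutes = 660 s; 100,000 × 660 × 4 × 2 = 528,000,000 bytes.
Total = 3,206,047,800 bytes = 3206.0 MB.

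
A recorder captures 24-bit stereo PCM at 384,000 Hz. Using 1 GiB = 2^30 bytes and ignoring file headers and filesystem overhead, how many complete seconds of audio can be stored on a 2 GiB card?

Uncompressed byte rate = 384,000 × 3 × 2 = 2,304,000 bytes/s.
Capacity = 2 × 1,073,741,824 = 2,147,483,648 bytes.
2,147,483,648 / 2,304,000 ≈ 932.07 s → 932 seconds.

932 seconds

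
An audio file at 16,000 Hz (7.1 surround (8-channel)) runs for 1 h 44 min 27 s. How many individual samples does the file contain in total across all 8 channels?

802,176,000 samples

1 h 44 min 27 s = 6,267 s.
16,000 × 6,267 s × 8 ch = 802,176,000 samples.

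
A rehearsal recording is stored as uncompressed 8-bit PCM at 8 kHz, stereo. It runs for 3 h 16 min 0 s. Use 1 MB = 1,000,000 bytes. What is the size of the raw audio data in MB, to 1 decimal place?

Duration = 3 h 16 min 0 s = 11,760 s.
Bytes = 8,000 samples/s × 11,760 s × 1 bytes/sample × 2 ch = 188,160,000 bytes.
188,160,000 / 1,000,000 = 188.2 MB.

188.2 MB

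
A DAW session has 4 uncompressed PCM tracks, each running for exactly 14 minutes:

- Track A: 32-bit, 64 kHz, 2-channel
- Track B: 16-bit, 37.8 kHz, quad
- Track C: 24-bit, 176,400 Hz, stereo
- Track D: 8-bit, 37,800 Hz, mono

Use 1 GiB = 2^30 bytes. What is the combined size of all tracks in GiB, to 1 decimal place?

exactly 14 minutes = 840 s.
Track A: 64,000 × 840 × 4 × 2 = 430,080,000 bytes.
Track B: 37,800 × 840 × 2 × 4 = 254,016,000 bytes.
Track C: 176,400 × 840 × 3 × 2 = 889,056,000 bytes.
Track D: 37,800 × 840 × 1 × 1 = 31,752,000 bytes.
Total = 1,604,904,000 bytes = 1.5 GiB.

1.5 GiB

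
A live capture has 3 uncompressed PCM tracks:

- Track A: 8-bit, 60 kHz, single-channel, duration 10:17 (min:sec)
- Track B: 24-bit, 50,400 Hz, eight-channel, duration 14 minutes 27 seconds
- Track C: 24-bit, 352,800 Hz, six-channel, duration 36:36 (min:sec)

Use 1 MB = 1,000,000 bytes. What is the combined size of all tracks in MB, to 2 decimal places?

15031.22 MB

Track A: 10:17 (min:sec) = 617 s; 60,000 × 617 × 1 × 1 = 37,020,000 bytes.
Track B: 14 minutes 27 seconds = 867 s; 50,400 × 867 × 3 × 8 = 1,048,723,200 bytes.
Track C: 36:36 (min:sec) = 2,196 s; 352,800 × 2,196 × 3 × 6 = 13,945,478,400 bytes.
Total = 15,031,221,600 bytes = 15031.22 MB.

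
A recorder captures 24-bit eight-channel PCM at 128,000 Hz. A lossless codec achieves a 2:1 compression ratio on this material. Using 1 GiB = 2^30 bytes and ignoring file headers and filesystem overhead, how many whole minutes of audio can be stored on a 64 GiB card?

Uncompressed byte rate = 128,000 × 3 × 8 = 3,072,000 bytes/s.
After 2:1 compression, effective rate ≈ 1536000 bytes/s.
Capacity = 64 × 1,073,741,824 = 68,719,476,736 bytes.
68,719,476,736 / effective rate ≈ 44739.24 s → 745 minutes.

745 minutes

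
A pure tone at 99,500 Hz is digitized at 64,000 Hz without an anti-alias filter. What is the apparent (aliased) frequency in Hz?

Nyquist = 64,000/2 = 32,000 Hz; 99,500 Hz exceeds it.
Alias = |99,500 − 2×64,000| = |99,500 − 128,000| = 28,500 Hz.

28,500 Hz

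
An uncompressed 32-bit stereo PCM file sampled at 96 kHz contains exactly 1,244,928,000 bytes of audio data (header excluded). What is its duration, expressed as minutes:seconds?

Byte rate = 96,000 × 4 × 2 = 768,000 bytes/s.
Duration = 1,244,928,000 / 768,000 = 1,621 s.
1,621 s = 27:01.

27:01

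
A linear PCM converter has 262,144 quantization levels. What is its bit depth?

18 bits

log2(262,144) = 18.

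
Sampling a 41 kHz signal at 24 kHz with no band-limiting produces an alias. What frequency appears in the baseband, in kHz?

7 kHz

Nyquist = 24,000/2 = 12,000 Hz; 41,000 Hz exceeds it.
Alias = |41,000 − 2×24,000| = |41,000 − 48,000| = 7,000 Hz = 7 kHz.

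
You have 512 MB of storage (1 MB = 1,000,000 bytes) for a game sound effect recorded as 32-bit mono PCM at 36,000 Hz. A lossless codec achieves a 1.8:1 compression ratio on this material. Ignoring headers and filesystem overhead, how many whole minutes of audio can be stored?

106 minutes

Uncompressed byte rate = 36,000 × 4 × 1 = 144,000 bytes/s.
After 1.8:1 compression, effective rate ≈ 80000 bytes/s.
Capacity = 512 × 1,000,000 = 512,000,000 bytes.
512,000,000 / effective rate ≈ 6400 s → 106 minutes.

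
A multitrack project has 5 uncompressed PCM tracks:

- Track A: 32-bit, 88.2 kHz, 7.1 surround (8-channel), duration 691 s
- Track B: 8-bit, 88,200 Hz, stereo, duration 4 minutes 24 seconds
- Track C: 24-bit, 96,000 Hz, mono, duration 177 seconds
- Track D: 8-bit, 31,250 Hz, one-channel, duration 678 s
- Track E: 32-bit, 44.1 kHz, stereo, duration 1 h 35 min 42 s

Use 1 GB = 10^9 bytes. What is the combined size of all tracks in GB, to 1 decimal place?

Track A: 88,200 × 691 × 4 × 8 = 1,950,278,400 bytes.
Track B: 4 minutes 24 seconds = 264 s; 88,200 × 264 × 1 × 2 = 46,569,600 bytes.
Track C: 96,000 × 177 × 3 × 1 = 50,976,000 bytes.
Track D: 31,250 × 678 × 1 × 1 = 21,187,500 bytes.
Track E: 1 h 35 min 42 s = 5,742 s; 44,100 × 5,742 × 4 × 2 = 2,025,777,600 bytes.
Total = 4,094,789,100 bytes = 4.1 GB.

4.1 GB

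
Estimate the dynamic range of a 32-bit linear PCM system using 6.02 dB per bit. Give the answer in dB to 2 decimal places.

192.64 dB

32 × 6.02 = 192.64 dB.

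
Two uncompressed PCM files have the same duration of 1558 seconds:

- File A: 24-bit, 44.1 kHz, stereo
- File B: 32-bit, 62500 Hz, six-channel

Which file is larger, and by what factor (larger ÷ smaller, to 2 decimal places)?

File A: 44,100 × 3 × 2 = 264,600 bytes/s.
File B: 62,500 × 4 × 6 = 1,500,000 bytes/s.
File B is larger; ratio = 2,337,000,000 / 412,246,800 = 5.67.

File B, by a factor of 5.67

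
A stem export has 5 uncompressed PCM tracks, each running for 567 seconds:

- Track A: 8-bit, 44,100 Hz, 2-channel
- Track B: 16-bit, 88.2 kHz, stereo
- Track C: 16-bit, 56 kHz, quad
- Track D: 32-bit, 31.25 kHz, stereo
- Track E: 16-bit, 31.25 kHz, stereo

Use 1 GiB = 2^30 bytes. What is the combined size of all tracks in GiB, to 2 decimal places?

0.67 GiB

Track A: 44,100 × 567 × 1 × 2 = 50,009,400 bytes.
Track B: 88,200 × 567 × 2 × 2 = 200,037,600 bytes.
Track C: 56,000 × 567 × 2 × 4 = 254,016,000 bytes.
Track D: 31,250 × 567 × 4 × 2 = 141,750,000 bytes.
Track E: 31,250 × 567 × 2 × 2 = 70,875,000 bytes.
Total = 716,688,000 bytes = 0.67 GiB.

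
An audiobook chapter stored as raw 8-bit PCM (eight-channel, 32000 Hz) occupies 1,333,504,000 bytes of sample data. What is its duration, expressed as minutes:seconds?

Byte rate = 32,000 × 1 × 8 = 256,000 bytes/s.
Duration = 1,333,504,000 / 256,000 = 5,209 s.
5,209 s = 86:49.

86:49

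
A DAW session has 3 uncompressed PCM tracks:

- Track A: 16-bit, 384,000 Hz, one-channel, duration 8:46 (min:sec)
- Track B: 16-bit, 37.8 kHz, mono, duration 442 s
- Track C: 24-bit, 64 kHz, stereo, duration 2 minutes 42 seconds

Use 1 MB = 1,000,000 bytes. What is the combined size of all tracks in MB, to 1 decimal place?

499.6 MB

Track A: 8:46 (min:sec) = 526 s; 384,000 × 526 × 2 × 1 = 403,968,000 bytes.
Track B: 37,800 × 442 × 2 × 1 = 33,415,200 bytes.
Track C: 2 minutes 42 seconds = 162 s; 64,000 × 162 × 3 × 2 = 62,208,000 bytes.
Total = 499,591,200 bytes = 499.6 MB.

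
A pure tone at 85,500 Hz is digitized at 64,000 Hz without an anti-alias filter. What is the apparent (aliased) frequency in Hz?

21,500 Hz

Nyquist = 64,000/2 = 32,000 Hz; 85,500 Hz exceeds it.
Alias = |85,500 − 1×64,000| = |85,500 − 64,000| = 21,500 Hz.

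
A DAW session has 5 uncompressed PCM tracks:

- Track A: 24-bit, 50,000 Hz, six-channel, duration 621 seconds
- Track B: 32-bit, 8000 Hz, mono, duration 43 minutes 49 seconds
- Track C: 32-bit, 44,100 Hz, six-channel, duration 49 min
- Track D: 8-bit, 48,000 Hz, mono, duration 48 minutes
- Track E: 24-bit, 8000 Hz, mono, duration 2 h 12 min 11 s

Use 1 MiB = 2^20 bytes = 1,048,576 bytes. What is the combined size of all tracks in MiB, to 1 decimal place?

3894.1 MiB

Track A: 50,000 × 621 × 3 × 6 = 558,900,000 bytes.
Track B: 43 minutes 49 seconds = 2,629 s; 8,000 × 2,629 × 4 × 1 = 84,128,000 bytes.
Track C: 49 min = 2,940 s; 44,100 × 2,940 × 4 × 6 = 3,111,696,000 bytes.
Track D: 48 minutes = 2,880 s; 48,000 × 2,880 × 1 × 1 = 138,240,000 bytes.
Track E: 2 h 12 min 11 s = 7,931 s; 8,000 × 7,931 × 3 × 1 = 190,344,000 bytes.
Total = 4,083,308,000 bytes = 3894.1 MiB.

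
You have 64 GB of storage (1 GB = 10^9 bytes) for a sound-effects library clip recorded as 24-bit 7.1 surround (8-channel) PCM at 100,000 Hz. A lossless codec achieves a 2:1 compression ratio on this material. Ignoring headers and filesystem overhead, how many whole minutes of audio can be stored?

888 minutes

Uncompressed byte rate = 100,000 × 3 × 8 = 2,400,000 bytes/s.
After 2:1 compression, effective rate ≈ 1200000 bytes/s.
Capacity = 64 × 1,000,000,000 = 64,000,000,000 bytes.
64,000,000,000 / effective rate ≈ 53333.33 s → 888 minutes.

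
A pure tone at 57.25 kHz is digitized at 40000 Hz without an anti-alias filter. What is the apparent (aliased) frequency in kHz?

17.25 kHz

Nyquist = 40,000/2 = 20,000 Hz; 57,250 Hz exceeds it.
Alias = |57,250 − 1×40,000| = |57,250 − 40,000| = 17,250 Hz = 17.25 kHz.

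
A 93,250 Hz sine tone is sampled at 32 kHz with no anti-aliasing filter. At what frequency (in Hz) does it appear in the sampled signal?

Nyquist = 32,000/2 = 16,000 Hz; 93,250 Hz exceeds it.
Alias = |93,250 − 3×32,000| = |93,250 − 96,000| = 2,750 Hz.

2,750 Hz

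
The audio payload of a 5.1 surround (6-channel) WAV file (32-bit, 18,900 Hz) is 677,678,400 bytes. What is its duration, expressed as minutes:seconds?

Byte rate = 18,900 × 4 × 6 = 453,600 bytes/s.
Duration = 677,678,400 / 453,600 = 1,494 s.
1,494 s = 24:54.

24:54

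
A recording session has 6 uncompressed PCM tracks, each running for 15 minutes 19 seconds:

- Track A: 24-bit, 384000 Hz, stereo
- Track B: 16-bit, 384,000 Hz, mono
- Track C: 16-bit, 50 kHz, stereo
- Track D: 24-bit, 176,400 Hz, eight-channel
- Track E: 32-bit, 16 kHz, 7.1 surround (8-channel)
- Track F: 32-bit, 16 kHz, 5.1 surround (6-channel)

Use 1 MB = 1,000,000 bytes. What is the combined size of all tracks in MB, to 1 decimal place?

7721.1 MB

15 minutes 19 seconds = 919 s.
Track A: 384,000 × 919 × 3 × 2 = 2,117,376,000 bytes.
Track B: 384,000 × 919 × 2 × 1 = 705,792,000 bytes.
Track C: 50,000 × 919 × 2 × 2 = 183,800,000 bytes.
Track D: 176,400 × 919 × 3 × 8 = 3,890,678,400 bytes.
Track E: 16,000 × 919 × 4 × 8 = 470,528,000 bytes.
Track F: 16,000 × 919 × 4 × 6 = 352,896,000 bytes.
Total = 7,721,070,400 bytes = 7721.1 MB.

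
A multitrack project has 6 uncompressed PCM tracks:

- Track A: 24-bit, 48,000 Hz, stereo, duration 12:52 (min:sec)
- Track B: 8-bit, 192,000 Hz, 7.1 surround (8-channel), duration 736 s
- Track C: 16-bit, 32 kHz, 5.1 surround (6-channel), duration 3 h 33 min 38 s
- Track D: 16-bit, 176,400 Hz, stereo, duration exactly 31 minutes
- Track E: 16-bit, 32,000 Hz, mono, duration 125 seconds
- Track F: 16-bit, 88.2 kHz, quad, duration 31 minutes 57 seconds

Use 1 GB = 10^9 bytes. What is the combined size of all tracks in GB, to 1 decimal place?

8.9 GB

Track A: 12:52 (min:sec) = 772 s; 48,000 × 772 × 3 × 2 = 222,336,000 bytes.
Track B: 192,000 × 736 × 1 × 8 = 1,130,496,000 bytes.
Track C: 3 h 33 min 38 s = 12,818 s; 32,000 × 12,818 × 2 × 6 = 4,922,112,000 bytes.
Track D: exactly 31 minutes = 1,860 s; 176,400 × 1,860 × 2 × 2 = 1,312,416,000 bytes.
Track E: 32,000 × 125 × 2 × 1 = 8,000,000 bytes.
Track F: 31 minutes 57 seconds = 1,917 s; 88,200 × 1,917 × 2 × 4 = 1,352,635,200 bytes.
Total = 8,947,995,200 bytes = 8.9 GB.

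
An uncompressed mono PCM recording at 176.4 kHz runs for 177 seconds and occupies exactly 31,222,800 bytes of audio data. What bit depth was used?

Bytes per sample = 31,222,800 / (176,400 × 177 × 1) = 31,222,800 / 31,222,800 = 1.
Bit depth = 1 × 8 = 8 bits.

8 bits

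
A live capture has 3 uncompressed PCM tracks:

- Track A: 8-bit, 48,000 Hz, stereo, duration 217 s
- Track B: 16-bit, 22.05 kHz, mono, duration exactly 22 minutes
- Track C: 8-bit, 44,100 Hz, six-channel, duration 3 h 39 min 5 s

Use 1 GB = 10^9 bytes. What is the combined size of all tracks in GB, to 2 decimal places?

Track A: 48,000 × 217 × 1 × 2 = 20,832,000 bytes.
Track B: exactly 22 minutes = 1,320 s; 22,050 × 1,320 × 2 × 1 = 58,212,000 bytes.
Track C: 3 h 39 min 5 s = 13,145 s; 44,100 × 13,145 × 1 × 6 = 3,478,167,000 bytes.
Total = 3,557,211,000 bytes = 3.56 GB.

3.56 GB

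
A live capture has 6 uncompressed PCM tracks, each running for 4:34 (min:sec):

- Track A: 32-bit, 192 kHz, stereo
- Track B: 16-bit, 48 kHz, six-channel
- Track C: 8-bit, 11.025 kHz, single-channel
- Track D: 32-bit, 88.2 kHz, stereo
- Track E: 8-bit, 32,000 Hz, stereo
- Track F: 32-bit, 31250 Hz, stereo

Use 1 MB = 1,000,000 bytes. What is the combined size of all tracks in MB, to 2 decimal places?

861.08 MB

4:34 (min:sec) = 274 s.
Track A: 192,000 × 274 × 4 × 2 = 420,864,000 bytes.
Track B: 48,000 × 274 × 2 × 6 = 157,824,000 bytes.
Track C: 11,025 × 274 × 1 × 1 = 3,020,850 bytes.
Track D: 88,200 × 274 × 4 × 2 = 193,334,400 bytes.
Track E: 32,000 × 274 × 1 × 2 = 17,536,000 bytes.
Track F: 31,250 × 274 × 4 × 2 = 68,500,000 bytes.
Total = 861,079,250 bytes = 861.08 MB.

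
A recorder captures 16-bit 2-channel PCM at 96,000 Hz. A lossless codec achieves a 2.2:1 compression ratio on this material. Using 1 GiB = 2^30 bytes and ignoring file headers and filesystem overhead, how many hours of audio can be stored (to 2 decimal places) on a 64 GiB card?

109.36 hours

Uncompressed byte rate = 96,000 × 2 × 2 = 384,000 bytes/s.
After 2.2:1 compression, effective rate ≈ 174545.45 bytes/s.
Capacity = 64 × 1,073,741,824 = 68,719,476,736 bytes.
68,719,476,736 / effective rate ≈ 393705.34 s → 109.36 hours.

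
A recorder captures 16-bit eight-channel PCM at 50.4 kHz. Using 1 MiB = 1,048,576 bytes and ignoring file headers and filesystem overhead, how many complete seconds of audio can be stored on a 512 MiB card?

Uncompressed byte rate = 50,400 × 2 × 8 = 806,400 bytes/s.
Capacity = 512 × 1,048,576 = 536,870,912 bytes.
536,870,912 / 806,400 ≈ 665.76 s → 665 seconds.

665 seconds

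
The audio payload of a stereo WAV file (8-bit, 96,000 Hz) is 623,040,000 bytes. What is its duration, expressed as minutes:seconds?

54:05

Byte rate = 96,000 × 1 × 2 = 192,000 bytes/s.
Duration = 623,040,000 / 192,000 = 3,245 s.
3,245 s = 54:05.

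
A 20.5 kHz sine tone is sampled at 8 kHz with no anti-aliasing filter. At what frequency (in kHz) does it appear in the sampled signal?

3.5 kHz

Nyquist = 8,000/2 = 4,000 Hz; 20,500 Hz exceeds it.
Alias = |20,500 − 3×8,000| = |20,500 − 24,000| = 3,500 Hz = 3.5 kHz.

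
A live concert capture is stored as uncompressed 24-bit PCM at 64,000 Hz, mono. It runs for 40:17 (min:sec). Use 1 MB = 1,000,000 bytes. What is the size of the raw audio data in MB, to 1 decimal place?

Duration = 40:17 (min:sec) = 2,417 s.
Bytes = 64,000 samples/s × 2,417 s × 3 bytes/sample × 1 ch = 464,064,000 bytes.
464,064,000 / 1,000,000 = 464.1 MB.

464.1 MB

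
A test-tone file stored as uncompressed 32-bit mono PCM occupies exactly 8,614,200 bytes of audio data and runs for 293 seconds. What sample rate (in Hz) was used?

Bytes = sample_rate × seconds × bytes_per_sample × channels.
sample_rate = 8,614,200 / (293 × 4 × 1) = 8,614,200 / 1,172 = 7,350 Hz.

7,350 Hz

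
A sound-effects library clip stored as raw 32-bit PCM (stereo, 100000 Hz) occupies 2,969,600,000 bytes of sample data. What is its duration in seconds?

3,712 seconds

Byte rate = 100,000 × 4 × 2 = 800,000 bytes/s.
Duration = 2,969,600,000 / 800,000 = 3,712 s.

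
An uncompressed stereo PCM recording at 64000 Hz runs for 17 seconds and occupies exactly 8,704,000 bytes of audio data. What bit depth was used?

Bytes per sample = 8,704,000 / (64,000 × 17 × 2) = 8,704,000 / 2,176,000 = 4.
Bit depth = 4 × 8 = 32 bits.

32 bits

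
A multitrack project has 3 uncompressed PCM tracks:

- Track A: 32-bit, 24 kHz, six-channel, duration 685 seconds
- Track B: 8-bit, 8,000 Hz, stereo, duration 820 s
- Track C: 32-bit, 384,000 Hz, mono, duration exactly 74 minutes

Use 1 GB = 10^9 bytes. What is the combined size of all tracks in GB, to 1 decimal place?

Track A: 24,000 × 685 × 4 × 6 = 394,560,000 bytes.
Track B: 8,000 × 820 × 1 × 2 = 13,120,000 bytes.
Track C: exactly 74 minutes = 4,440 s; 384,000 × 4,440 × 4 × 1 = 6,819,840,000 bytes.
Total = 7,227,520,000 bytes = 7.2 GB.

7.2 GB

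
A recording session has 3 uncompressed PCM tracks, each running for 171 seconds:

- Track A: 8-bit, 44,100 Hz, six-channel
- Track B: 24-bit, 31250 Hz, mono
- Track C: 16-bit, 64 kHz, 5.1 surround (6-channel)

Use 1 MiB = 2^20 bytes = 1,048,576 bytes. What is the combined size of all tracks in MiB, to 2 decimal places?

Track A: 44,100 × 171 × 1 × 6 = 45,246,600 bytes.
Track B: 31,250 × 171 × 3 × 1 = 16,031,250 bytes.
Track C: 64,000 × 171 × 2 × 6 = 131,328,000 bytes.
Total = 192,605,850 bytes = 183.68 MiB.

183.68 MiB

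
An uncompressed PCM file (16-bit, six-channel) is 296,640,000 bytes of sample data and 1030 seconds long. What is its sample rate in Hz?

24,000 Hz

Bytes = sample_rate × seconds × bytes_per_sample × channels.
sample_rate = 296,640,000 / (1,030 × 2 × 6) = 296,640,000 / 12,360 = 24,000 Hz.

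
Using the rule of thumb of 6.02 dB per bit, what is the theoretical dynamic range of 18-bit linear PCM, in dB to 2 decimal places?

108.36 dB

18 × 6.02 = 108.36 dB.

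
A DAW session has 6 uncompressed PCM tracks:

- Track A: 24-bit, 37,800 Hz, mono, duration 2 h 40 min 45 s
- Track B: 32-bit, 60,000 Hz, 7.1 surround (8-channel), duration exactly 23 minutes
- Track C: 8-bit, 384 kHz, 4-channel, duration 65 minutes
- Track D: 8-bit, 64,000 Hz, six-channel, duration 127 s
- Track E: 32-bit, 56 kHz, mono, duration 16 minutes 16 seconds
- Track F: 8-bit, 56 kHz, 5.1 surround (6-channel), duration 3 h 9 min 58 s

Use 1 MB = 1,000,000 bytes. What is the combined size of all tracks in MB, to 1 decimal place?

Track A: 2 h 40 min 45 s = 9,645 s; 37,800 × 9,645 × 3 × 1 = 1,093,743,000 bytes.
Track B: exactly 23 minutes = 1,380 s; 60,000 × 1,380 × 4 × 8 = 2,649,600,000 bytes.
Track C: 65 minutes = 3,900 s; 384,000 × 3,900 × 1 × 4 = 5,990,400,000 bytes.
Track D: 64,000 × 127 × 1 × 6 = 48,768,000 bytes.
Track E: 16 minutes 16 seconds = 976 s; 56,000 × 976 × 4 × 1 = 218,624,000 bytes.
Track F: 3 h 9 min 58 s = 11,398 s; 56,000 × 11,398 × 1 × 6 = 3,829,728,000 bytes.
Total = 13,830,863,000 bytes = 13830.9 MB.

13830.9 MB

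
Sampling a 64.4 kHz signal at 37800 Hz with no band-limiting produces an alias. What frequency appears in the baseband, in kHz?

Nyquist = 37,800/2 = 18,900 Hz; 64,400 Hz exceeds it.
Alias = |64,400 − 2×37,800| = |64,400 − 75,600| = 11,200 Hz = 11.2 kHz.

11.2 kHz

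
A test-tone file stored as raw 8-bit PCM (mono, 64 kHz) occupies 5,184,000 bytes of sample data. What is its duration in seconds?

Byte rate = 64,000 × 1 × 1 = 64,000 bytes/s.
Duration = 5,184,000 / 64,000 = 81 s.

81 seconds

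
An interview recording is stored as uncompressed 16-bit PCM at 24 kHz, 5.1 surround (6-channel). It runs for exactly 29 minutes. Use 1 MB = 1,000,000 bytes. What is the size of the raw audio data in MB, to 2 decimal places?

501.12 MB

Duration = exactly 29 minutes = 1,740 s.
Bytes = 24,000 samples/s × 1,740 s × 2 bytes/sample × 6 ch = 501,120,000 bytes.
501,120,000 / 1,000,000 = 501.12 MB.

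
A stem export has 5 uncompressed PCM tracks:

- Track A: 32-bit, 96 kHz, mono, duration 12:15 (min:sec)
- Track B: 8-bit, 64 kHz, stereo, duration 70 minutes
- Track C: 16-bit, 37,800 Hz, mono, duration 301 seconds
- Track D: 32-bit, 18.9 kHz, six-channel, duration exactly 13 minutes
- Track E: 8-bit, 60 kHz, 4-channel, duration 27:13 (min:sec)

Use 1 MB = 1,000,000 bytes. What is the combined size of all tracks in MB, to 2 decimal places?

Track A: 12:15 (min:sec) = 735 s; 96,000 × 735 × 4 × 1 = 282,240,000 bytes.
Track B: 70 minutes = 4,200 s; 64,000 × 4,200 × 1 × 2 = 537,600,000 bytes.
Track C: 37,800 × 301 × 2 × 1 = 22,755,600 bytes.
Track D: exactly 13 minutes = 780 s; 18,900 × 780 × 4 × 6 = 353,808,000 bytes.
Track E: 27:13 (min:sec) = 1,633 s; 60,000 × 1,633 × 1 × 4 = 391,920,000 bytes.
Total = 1,588,323,600 bytes = 1588.32 MB.

1588.32 MB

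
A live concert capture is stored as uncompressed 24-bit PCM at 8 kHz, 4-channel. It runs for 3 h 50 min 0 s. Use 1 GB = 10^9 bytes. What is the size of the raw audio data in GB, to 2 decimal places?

1.32 GB

Duration = 3 h 50 min 0 s = 13,800 s.
Bytes = 8,000 samples/s × 13,800 s × 3 bytes/sample × 4 ch = 1,324,800,000 bytes.
1,324,800,000 / 1,000,000,000 = 1.32 GB.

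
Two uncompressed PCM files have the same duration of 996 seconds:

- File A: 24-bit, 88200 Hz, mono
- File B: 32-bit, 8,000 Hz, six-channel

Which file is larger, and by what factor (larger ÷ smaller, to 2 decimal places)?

File A: 88,200 × 3 × 1 = 264,600 bytes/s.
File B: 8,000 × 4 × 6 = 192,000 bytes/s.
File A is larger; ratio = 263,541,600 / 191,232,000 = 1.38.

File A, by a factor of 1.38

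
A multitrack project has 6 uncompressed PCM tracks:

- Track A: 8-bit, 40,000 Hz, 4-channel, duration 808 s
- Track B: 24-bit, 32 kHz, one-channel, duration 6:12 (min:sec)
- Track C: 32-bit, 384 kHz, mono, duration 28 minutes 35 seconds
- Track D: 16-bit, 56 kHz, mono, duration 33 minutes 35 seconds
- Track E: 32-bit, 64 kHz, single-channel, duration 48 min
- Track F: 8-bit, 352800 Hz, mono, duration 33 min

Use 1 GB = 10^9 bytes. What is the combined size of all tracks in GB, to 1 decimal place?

Track A: 40,000 × 808 × 1 × 4 = 129,280,000 bytes.
Track B: 6:12 (min:sec) = 372 s; 32,000 × 372 × 3 × 1 = 35,712,000 bytes.
Track C: 28 minutes 35 seconds = 1,715 s; 384,000 × 1,715 × 4 × 1 = 2,634,240,000 bytes.
Track D: 33 minutes 35 seconds = 2,015 s; 56,000 × 2,015 × 2 × 1 = 225,680,000 bytes.
Track E: 48 min = 2,880 s; 64,000 × 2,880 × 4 × 1 = 737,280,000 bytes.
Track F: 33 min = 1,980 s; 352,800 × 1,980 × 1 × 1 = 698,544,000 bytes.
Total = 4,460,736,000 bytes = 4.5 GB.

4.5 GB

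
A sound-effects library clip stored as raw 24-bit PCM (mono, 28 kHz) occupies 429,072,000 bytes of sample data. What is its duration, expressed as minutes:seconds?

Byte rate = 28,000 × 3 × 1 = 84,000 bytes/s.
Duration = 429,072,000 / 84,000 = 5,108 s.
5,108 s = 85:08.

85:08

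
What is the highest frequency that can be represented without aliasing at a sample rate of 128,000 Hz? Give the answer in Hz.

64,000 Hz

Nyquist frequency = sample rate / 2 = 128,000 / 2 = 64,000 Hz.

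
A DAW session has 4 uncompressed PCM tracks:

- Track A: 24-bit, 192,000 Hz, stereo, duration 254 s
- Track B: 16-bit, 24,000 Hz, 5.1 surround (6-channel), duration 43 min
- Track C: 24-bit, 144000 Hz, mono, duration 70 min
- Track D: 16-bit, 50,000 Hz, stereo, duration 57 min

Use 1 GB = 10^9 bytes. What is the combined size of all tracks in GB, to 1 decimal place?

Track A: 192,000 × 254 × 3 × 2 = 292,608,000 bytes.
Track B: 43 min = 2,580 s; 24,000 × 2,580 × 2 × 6 = 743,040,000 bytes.
Track C: 70 min = 4,200 s; 144,000 × 4,200 × 3 × 1 = 1,814,400,000 bytes.
Track D: 57 min = 3,420 s; 50,000 × 3,420 × 2 × 2 = 684,000,000 bytes.
Total = 3,534,048,000 bytes = 3.5 GB.

3.5 GB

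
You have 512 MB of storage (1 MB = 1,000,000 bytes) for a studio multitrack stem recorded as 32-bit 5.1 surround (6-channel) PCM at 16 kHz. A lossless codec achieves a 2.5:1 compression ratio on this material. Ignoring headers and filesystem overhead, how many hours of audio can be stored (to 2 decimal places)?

Uncompressed byte rate = 16,000 × 4 × 6 = 384,000 bytes/s.
After 2.5:1 compression, effective rate ≈ 153600 bytes/s.
Capacity = 512 × 1,000,000 = 512,000,000 bytes.
512,000,000 / effective rate ≈ 3333.33 s → 0.93 hours.

0.93 hours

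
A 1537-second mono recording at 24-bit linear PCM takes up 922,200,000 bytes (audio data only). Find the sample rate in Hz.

Bytes = sample_rate × seconds × bytes_per_sample × channels.
sample_rate = 922,200,000 / (1,537 × 3 × 1) = 922,200,000 / 4,611 = 200,000 Hz.

200,000 Hz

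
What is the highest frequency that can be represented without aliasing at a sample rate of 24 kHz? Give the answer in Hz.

Nyquist frequency = sample rate / 2 = 24,000 / 2 = 12,000 Hz.

12,000 Hz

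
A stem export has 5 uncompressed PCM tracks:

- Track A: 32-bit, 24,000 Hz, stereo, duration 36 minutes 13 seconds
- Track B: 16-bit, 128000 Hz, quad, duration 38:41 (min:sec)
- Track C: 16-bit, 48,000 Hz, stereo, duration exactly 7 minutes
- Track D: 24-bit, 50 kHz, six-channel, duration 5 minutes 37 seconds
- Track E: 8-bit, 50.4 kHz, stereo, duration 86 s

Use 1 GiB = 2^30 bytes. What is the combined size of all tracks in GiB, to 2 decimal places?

Track A: 36 minutes 13 seconds = 2,173 s; 24,000 × 2,173 × 4 × 2 = 417,216,000 bytes.
Track B: 38:41 (min:sec) = 2,321 s; 128,000 × 2,321 × 2 × 4 = 2,376,704,000 bytes.
Track C: exactly 7 minutes = 420 s; 48,000 × 420 × 2 × 2 = 80,640,000 bytes.
Track D: 5 minutes 37 seconds = 337 s; 50,000 × 337 × 3 × 6 = 303,300,000 bytes.
Track E: 50,400 × 86 × 1 × 2 = 8,668,800 bytes.
Total = 3,186,528,800 bytes = 2.97 GiB.

2.97 GiB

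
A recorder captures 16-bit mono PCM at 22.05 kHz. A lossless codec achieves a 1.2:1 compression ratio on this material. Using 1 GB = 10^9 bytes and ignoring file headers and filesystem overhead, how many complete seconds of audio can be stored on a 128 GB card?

Uncompressed byte rate = 22,050 × 2 × 1 = 44,100 bytes/s.
After 1.2:1 compression, effective rate ≈ 36750 bytes/s.
Capacity = 128 × 1,000,000,000 = 128,000,000,000 bytes.
128,000,000,000 / effective rate ≈ 3482993.2 s → 3,482,993 seconds.

3,482,993 seconds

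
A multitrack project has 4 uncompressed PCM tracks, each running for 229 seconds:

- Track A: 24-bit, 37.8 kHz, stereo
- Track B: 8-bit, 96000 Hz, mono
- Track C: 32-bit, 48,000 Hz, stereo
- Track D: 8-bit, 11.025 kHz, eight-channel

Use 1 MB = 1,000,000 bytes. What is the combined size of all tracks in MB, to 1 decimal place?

182.1 MB

Track A: 37,800 × 229 × 3 × 2 = 51,937,200 bytes.
Track B: 96,000 × 229 × 1 × 1 = 21,984,000 bytes.
Track C: 48,000 × 229 × 4 × 2 = 87,936,000 bytes.
Track D: 11,025 × 229 × 1 × 8 = 20,197,800 bytes.
Total = 182,055,000 bytes = 182.1 MB.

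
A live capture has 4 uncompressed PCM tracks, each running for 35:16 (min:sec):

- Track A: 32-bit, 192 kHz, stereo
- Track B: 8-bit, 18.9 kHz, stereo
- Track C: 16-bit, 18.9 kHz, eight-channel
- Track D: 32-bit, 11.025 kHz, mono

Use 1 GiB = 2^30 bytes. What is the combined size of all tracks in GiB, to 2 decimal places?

3.78 GiB

35:16 (min:sec) = 2,116 s.
Track A: 192,000 × 2,116 × 4 × 2 = 3,250,176,000 bytes.
Track B: 18,900 × 2,116 × 1 × 2 = 79,984,800 bytes.
Track C: 18,900 × 2,116 × 2 × 8 = 639,878,400 bytes.
Track D: 11,025 × 2,116 × 4 × 1 = 93,315,600 bytes.
Total = 4,063,354,800 bytes = 3.78 GiB.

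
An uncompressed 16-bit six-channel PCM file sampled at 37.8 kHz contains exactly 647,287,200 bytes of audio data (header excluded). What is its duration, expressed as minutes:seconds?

23:47

Byte rate = 37,800 × 2 × 6 = 453,600 bytes/s.
Duration = 647,287,200 / 453,600 = 1,427 s.
1,427 s = 23:47.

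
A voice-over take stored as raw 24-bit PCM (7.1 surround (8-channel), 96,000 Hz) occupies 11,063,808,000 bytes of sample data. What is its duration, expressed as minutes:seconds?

80:02

Byte rate = 96,000 × 3 × 8 = 2,304,000 bytes/s.
Duration = 11,063,808,000 / 2,304,000 = 4,802 s.
4,802 s = 80:02.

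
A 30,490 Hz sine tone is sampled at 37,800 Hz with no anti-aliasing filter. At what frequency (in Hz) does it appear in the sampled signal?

7,310 Hz

Nyquist = 37,800/2 = 18,900 Hz; 30,490 Hz exceeds it.
Alias = |30,490 − 1×37,800| = |30,490 − 37,800| = 7,310 Hz.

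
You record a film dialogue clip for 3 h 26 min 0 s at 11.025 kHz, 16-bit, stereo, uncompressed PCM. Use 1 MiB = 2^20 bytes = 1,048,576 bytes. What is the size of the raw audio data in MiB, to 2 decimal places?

Duration = 3 h 26 min 0 s = 12,360 s.
Bytes = 11,025 samples/s × 12,360 s × 2 bytes/sample × 2 ch = 545,076,000 bytes.
545,076,000 / 1,048,576 = 519.82 MiB.

519.82 MiB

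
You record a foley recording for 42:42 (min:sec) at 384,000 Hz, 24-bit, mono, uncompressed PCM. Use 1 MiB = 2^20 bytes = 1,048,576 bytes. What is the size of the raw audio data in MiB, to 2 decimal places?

Duration = 42:42 (min:sec) = 2,562 s.
Bytes = 384,000 samples/s × 2,562 s × 3 bytes/sample × 1 ch = 2,951,424,000 bytes.
2,951,424,000 / 1,048,576 = 2814.70 MiB.

2814.70 MiB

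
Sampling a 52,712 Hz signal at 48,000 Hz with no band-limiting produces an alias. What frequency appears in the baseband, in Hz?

Nyquist = 48,000/2 = 24,000 Hz; 52,712 Hz exceeds it.
Alias = |52,712 − 1×48,000| = |52,712 − 48,000| = 4,712 Hz.

4,712 Hz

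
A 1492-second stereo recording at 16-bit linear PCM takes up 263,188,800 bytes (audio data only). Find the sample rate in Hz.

Bytes = sample_rate × seconds × bytes_per_sample × channels.
sample_rate = 263,188,800 / (1,492 × 2 × 2) = 263,188,800 / 5,968 = 44,100 Hz.

44,100 Hz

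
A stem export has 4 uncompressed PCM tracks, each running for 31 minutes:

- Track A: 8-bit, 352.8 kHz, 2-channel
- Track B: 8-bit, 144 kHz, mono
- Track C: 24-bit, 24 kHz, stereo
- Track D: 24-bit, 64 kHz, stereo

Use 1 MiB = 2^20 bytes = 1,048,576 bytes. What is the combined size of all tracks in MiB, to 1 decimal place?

31 minutes = 1,860 s.
Track A: 352,800 × 1,860 × 1 × 2 = 1,312,416,000 bytes.
Track B: 144,000 × 1,860 × 1 × 1 = 267,840,000 bytes.
Track C: 24,000 × 1,860 × 3 × 2 = 267,840,000 bytes.
Track D: 64,000 × 1,860 × 3 × 2 = 714,240,000 bytes.
Total = 2,562,336,000 bytes = 2443.6 MiB.

2443.6 MiB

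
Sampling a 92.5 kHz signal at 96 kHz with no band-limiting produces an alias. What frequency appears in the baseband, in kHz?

Nyquist = 96,000/2 = 48,000 Hz; 92,500 Hz exceeds it.
Alias = |92,500 − 1×96,000| = |92,500 − 96,000| = 3,500 Hz = 3.5 kHz.

3.5 kHz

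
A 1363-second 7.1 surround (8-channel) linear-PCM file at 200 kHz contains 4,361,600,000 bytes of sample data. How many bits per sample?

16 bits

Bytes per sample = 4,361,600,000 / (200,000 × 1,363 × 8) = 4,361,600,000 / 2,180,800,000 = 2.
Bit depth = 2 × 8 = 16 bits.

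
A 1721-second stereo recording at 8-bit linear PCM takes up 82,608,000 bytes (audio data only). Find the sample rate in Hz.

24,000 Hz

Bytes = sample_rate × seconds × bytes_per_sample × channels.
sample_rate = 82,608,000 / (1,721 × 1 × 2) = 82,608,000 / 3,442 = 24,000 Hz.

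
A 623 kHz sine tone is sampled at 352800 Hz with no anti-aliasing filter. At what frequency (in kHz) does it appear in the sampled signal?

82.6 kHz

Nyquist = 352,800/2 = 176,400 Hz; 623,000 Hz exceeds it.
Alias = |623,000 − 2×352,800| = |623,000 − 705,600| = 82,600 Hz = 82.6 kHz.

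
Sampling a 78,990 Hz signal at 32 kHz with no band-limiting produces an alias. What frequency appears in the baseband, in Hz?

Nyquist = 32,000/2 = 16,000 Hz; 78,990 Hz exceeds it.
Alias = |78,990 − 2×32,000| = |78,990 − 64,000| = 14,990 Hz.

14,990 Hz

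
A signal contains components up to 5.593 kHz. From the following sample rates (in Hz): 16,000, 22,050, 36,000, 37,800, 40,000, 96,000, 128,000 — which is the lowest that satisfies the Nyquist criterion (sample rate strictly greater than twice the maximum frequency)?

Need sample rate > 2 × 5,593 = 11,186 Hz.
Lowest listed rate above 11,186 Hz is 16,000 Hz.

16,000 Hz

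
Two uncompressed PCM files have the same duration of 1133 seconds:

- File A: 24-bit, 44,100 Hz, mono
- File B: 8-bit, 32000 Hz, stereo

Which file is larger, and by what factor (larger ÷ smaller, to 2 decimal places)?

File A, by a factor of 2.07

File A: 44,100 × 3 × 1 = 132,300 bytes/s.
File B: 32,000 × 1 × 2 = 64,000 bytes/s.
File A is larger; ratio = 149,895,900 / 72,512,000 = 2.07.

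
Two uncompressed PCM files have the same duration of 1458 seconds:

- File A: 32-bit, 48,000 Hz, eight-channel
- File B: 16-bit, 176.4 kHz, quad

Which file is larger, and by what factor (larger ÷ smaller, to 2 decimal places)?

File A: 48,000 × 4 × 8 = 1,536,000 bytes/s.
File B: 176,400 × 2 × 4 = 1,411,200 bytes/s.
File A is larger; ratio = 2,239,488,000 / 2,057,529,600 = 1.09.

File A, by a factor of 1.09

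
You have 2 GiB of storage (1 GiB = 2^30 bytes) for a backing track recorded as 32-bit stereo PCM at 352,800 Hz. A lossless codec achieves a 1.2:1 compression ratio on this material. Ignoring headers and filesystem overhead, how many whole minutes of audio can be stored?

15 minutes

Uncompressed byte rate = 352,800 × 4 × 2 = 2,822,400 bytes/s.
After 1.2:1 compression, effective rate ≈ 2352000 bytes/s.
Capacity = 2 × 1,073,741,824 = 2,147,483,648 bytes.
2,147,483,648 / effective rate ≈ 913.05 s → 15 minutes.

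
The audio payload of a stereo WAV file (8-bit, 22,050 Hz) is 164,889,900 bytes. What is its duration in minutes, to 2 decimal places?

62.32 minutes

Byte rate = 22,050 × 1 × 2 = 44,100 bytes/s.
Duration = 164,889,900 / 44,100 = 3,739 s.
3,739 s / 60 = 62.32 minutes.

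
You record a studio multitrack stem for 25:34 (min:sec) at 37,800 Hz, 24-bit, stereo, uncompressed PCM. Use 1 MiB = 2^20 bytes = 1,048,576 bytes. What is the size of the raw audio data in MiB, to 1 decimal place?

331.8 MiB

Duration = 25:34 (min:sec) = 1,534 s.
Bytes = 37,800 samples/s × 1,534 s × 3 bytes/sample × 2 ch = 347,911,200 bytes.
347,911,200 / 1,048,576 = 331.8 MiB.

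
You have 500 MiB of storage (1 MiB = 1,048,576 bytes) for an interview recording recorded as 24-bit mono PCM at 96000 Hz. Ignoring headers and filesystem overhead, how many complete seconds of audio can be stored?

Uncompressed byte rate = 96,000 × 3 × 1 = 288,000 bytes/s.
Capacity = 500 × 1,048,576 = 524,288,000 bytes.
524,288,000 / 288,000 ≈ 1820.44 s → 1,820 seconds.

1,820 seconds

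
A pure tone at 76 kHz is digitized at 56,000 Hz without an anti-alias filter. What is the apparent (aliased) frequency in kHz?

20 kHz

Nyquist = 56,000/2 = 28,000 Hz; 76,000 Hz exceeds it.
Alias = |76,000 − 1×56,000| = |76,000 − 56,000| = 20,000 Hz = 20 kHz.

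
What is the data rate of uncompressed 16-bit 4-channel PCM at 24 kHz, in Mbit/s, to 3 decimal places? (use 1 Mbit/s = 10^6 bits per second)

1.536 Mbit/s

Bit rate = 24,000 × 16 × 4 = 1,536,000 bits/s.
= 1.536 Mbit/s.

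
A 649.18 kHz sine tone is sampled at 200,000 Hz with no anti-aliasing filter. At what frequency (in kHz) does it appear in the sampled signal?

Nyquist = 200,000/2 = 100,000 Hz; 649,180 Hz exceeds it.
Alias = |649,180 − 3×200,000| = |649,180 − 600,000| = 49,180 Hz = 49.18 kHz.

49.18 kHz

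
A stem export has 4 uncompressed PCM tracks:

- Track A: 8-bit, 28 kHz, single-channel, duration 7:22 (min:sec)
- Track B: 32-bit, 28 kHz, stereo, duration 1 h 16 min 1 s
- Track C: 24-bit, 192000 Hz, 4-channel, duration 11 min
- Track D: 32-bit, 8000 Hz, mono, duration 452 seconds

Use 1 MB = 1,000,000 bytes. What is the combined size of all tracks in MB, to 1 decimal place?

2569.1 MB

Track A: 7:22 (min:sec) = 442 s; 28,000 × 442 × 1 × 1 = 12,376,000 bytes.
Track B: 1 h 16 min 1 s = 4,561 s; 28,000 × 4,561 × 4 × 2 = 1,021,664,000 bytes.
Track C: 11 min = 660 s; 192,000 × 660 × 3 × 4 = 1,520,640,000 bytes.
Track D: 8,000 × 452 × 4 × 1 = 14,464,000 bytes.
Total = 2,569,144,000 bytes = 2569.1 MB.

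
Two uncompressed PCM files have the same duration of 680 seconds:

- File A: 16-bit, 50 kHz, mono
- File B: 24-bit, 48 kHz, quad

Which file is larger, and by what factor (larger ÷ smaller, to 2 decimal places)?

File A: 50,000 × 2 × 1 = 100,000 bytes/s.
File B: 48,000 × 3 × 4 = 576,000 bytes/s.
File B is larger; ratio = 391,680,000 / 68,000,000 = 5.76.

File B, by a factor of 5.76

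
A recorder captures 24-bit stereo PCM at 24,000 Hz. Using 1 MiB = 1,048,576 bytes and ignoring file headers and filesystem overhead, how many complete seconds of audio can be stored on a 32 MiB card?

233 seconds

Uncompressed byte rate = 24,000 × 3 × 2 = 144,000 bytes/s.
Capacity = 32 × 1,048,576 = 33,554,432 bytes.
33,554,432 / 144,000 ≈ 233.02 s → 233 seconds.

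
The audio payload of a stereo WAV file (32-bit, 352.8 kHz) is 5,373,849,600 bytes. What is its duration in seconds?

1,904 seconds

Byte rate = 352,800 × 4 × 2 = 2,822,400 bytes/s.
Duration = 5,373,849,600 / 2,822,400 = 1,904 s.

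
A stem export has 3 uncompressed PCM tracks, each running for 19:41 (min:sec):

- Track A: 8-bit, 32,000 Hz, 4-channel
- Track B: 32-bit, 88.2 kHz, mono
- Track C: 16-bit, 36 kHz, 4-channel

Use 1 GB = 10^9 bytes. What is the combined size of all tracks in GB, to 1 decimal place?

19:41 (min:sec) = 1,181 s.
Track A: 32,000 × 1,181 × 1 × 4 = 151,168,000 bytes.
Track B: 88,200 × 1,181 × 4 × 1 = 416,656,800 bytes.
Track C: 36,000 × 1,181 × 2 × 4 = 340,128,000 bytes.
Total = 907,952,800 bytes = 0.9 GB.

0.9 GB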